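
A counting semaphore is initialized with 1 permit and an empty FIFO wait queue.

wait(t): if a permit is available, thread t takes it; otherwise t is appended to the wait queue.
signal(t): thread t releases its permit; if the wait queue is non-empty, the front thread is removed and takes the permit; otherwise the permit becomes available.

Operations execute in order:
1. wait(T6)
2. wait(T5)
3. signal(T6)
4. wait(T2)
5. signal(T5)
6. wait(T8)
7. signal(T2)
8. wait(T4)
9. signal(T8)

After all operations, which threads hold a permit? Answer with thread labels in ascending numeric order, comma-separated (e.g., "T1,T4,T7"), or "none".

Answer: T4

Derivation:
Step 1: wait(T6) -> count=0 queue=[] holders={T6}
Step 2: wait(T5) -> count=0 queue=[T5] holders={T6}
Step 3: signal(T6) -> count=0 queue=[] holders={T5}
Step 4: wait(T2) -> count=0 queue=[T2] holders={T5}
Step 5: signal(T5) -> count=0 queue=[] holders={T2}
Step 6: wait(T8) -> count=0 queue=[T8] holders={T2}
Step 7: signal(T2) -> count=0 queue=[] holders={T8}
Step 8: wait(T4) -> count=0 queue=[T4] holders={T8}
Step 9: signal(T8) -> count=0 queue=[] holders={T4}
Final holders: T4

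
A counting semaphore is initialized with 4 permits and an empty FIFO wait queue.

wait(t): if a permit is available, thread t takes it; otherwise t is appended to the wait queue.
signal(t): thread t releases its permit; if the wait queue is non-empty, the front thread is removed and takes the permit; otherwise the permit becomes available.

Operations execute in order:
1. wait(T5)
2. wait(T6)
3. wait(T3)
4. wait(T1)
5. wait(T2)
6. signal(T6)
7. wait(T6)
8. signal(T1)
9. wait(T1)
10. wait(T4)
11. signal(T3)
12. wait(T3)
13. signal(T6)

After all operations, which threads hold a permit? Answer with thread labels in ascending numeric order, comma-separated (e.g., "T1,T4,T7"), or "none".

Step 1: wait(T5) -> count=3 queue=[] holders={T5}
Step 2: wait(T6) -> count=2 queue=[] holders={T5,T6}
Step 3: wait(T3) -> count=1 queue=[] holders={T3,T5,T6}
Step 4: wait(T1) -> count=0 queue=[] holders={T1,T3,T5,T6}
Step 5: wait(T2) -> count=0 queue=[T2] holders={T1,T3,T5,T6}
Step 6: signal(T6) -> count=0 queue=[] holders={T1,T2,T3,T5}
Step 7: wait(T6) -> count=0 queue=[T6] holders={T1,T2,T3,T5}
Step 8: signal(T1) -> count=0 queue=[] holders={T2,T3,T5,T6}
Step 9: wait(T1) -> count=0 queue=[T1] holders={T2,T3,T5,T6}
Step 10: wait(T4) -> count=0 queue=[T1,T4] holders={T2,T3,T5,T6}
Step 11: signal(T3) -> count=0 queue=[T4] holders={T1,T2,T5,T6}
Step 12: wait(T3) -> count=0 queue=[T4,T3] holders={T1,T2,T5,T6}
Step 13: signal(T6) -> count=0 queue=[T3] holders={T1,T2,T4,T5}
Final holders: T1,T2,T4,T5

Answer: T1,T2,T4,T5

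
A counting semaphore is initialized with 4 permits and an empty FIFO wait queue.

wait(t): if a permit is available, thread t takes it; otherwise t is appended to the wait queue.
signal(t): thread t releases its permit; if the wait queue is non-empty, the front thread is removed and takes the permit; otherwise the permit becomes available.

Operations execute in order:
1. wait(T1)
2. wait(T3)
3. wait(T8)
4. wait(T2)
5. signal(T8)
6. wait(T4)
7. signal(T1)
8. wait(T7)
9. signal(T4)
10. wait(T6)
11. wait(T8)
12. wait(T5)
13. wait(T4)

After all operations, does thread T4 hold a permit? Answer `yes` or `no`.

Answer: no

Derivation:
Step 1: wait(T1) -> count=3 queue=[] holders={T1}
Step 2: wait(T3) -> count=2 queue=[] holders={T1,T3}
Step 3: wait(T8) -> count=1 queue=[] holders={T1,T3,T8}
Step 4: wait(T2) -> count=0 queue=[] holders={T1,T2,T3,T8}
Step 5: signal(T8) -> count=1 queue=[] holders={T1,T2,T3}
Step 6: wait(T4) -> count=0 queue=[] holders={T1,T2,T3,T4}
Step 7: signal(T1) -> count=1 queue=[] holders={T2,T3,T4}
Step 8: wait(T7) -> count=0 queue=[] holders={T2,T3,T4,T7}
Step 9: signal(T4) -> count=1 queue=[] holders={T2,T3,T7}
Step 10: wait(T6) -> count=0 queue=[] holders={T2,T3,T6,T7}
Step 11: wait(T8) -> count=0 queue=[T8] holders={T2,T3,T6,T7}
Step 12: wait(T5) -> count=0 queue=[T8,T5] holders={T2,T3,T6,T7}
Step 13: wait(T4) -> count=0 queue=[T8,T5,T4] holders={T2,T3,T6,T7}
Final holders: {T2,T3,T6,T7} -> T4 not in holders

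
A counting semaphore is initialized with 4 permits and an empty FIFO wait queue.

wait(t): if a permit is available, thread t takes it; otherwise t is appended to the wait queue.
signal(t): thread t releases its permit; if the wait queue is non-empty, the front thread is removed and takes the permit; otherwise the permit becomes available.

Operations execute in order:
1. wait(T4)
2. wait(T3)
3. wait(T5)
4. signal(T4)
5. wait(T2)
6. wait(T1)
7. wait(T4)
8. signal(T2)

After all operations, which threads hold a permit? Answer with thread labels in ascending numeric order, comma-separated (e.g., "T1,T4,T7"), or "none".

Answer: T1,T3,T4,T5

Derivation:
Step 1: wait(T4) -> count=3 queue=[] holders={T4}
Step 2: wait(T3) -> count=2 queue=[] holders={T3,T4}
Step 3: wait(T5) -> count=1 queue=[] holders={T3,T4,T5}
Step 4: signal(T4) -> count=2 queue=[] holders={T3,T5}
Step 5: wait(T2) -> count=1 queue=[] holders={T2,T3,T5}
Step 6: wait(T1) -> count=0 queue=[] holders={T1,T2,T3,T5}
Step 7: wait(T4) -> count=0 queue=[T4] holders={T1,T2,T3,T5}
Step 8: signal(T2) -> count=0 queue=[] holders={T1,T3,T4,T5}
Final holders: T1,T3,T4,T5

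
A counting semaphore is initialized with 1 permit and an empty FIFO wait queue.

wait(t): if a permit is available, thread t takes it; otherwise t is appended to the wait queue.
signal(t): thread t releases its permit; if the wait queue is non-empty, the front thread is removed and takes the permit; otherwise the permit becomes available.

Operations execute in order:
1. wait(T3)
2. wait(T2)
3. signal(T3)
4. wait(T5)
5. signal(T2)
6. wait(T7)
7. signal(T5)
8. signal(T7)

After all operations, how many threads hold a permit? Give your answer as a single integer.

Step 1: wait(T3) -> count=0 queue=[] holders={T3}
Step 2: wait(T2) -> count=0 queue=[T2] holders={T3}
Step 3: signal(T3) -> count=0 queue=[] holders={T2}
Step 4: wait(T5) -> count=0 queue=[T5] holders={T2}
Step 5: signal(T2) -> count=0 queue=[] holders={T5}
Step 6: wait(T7) -> count=0 queue=[T7] holders={T5}
Step 7: signal(T5) -> count=0 queue=[] holders={T7}
Step 8: signal(T7) -> count=1 queue=[] holders={none}
Final holders: {none} -> 0 thread(s)

Answer: 0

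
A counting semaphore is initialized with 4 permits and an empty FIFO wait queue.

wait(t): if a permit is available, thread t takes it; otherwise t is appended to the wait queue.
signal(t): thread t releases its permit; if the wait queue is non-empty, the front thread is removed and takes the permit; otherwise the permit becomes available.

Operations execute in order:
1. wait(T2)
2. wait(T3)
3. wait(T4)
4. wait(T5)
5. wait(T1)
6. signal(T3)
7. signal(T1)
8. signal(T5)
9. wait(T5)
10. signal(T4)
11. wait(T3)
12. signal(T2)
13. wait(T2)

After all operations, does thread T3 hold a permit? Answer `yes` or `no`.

Step 1: wait(T2) -> count=3 queue=[] holders={T2}
Step 2: wait(T3) -> count=2 queue=[] holders={T2,T3}
Step 3: wait(T4) -> count=1 queue=[] holders={T2,T3,T4}
Step 4: wait(T5) -> count=0 queue=[] holders={T2,T3,T4,T5}
Step 5: wait(T1) -> count=0 queue=[T1] holders={T2,T3,T4,T5}
Step 6: signal(T3) -> count=0 queue=[] holders={T1,T2,T4,T5}
Step 7: signal(T1) -> count=1 queue=[] holders={T2,T4,T5}
Step 8: signal(T5) -> count=2 queue=[] holders={T2,T4}
Step 9: wait(T5) -> count=1 queue=[] holders={T2,T4,T5}
Step 10: signal(T4) -> count=2 queue=[] holders={T2,T5}
Step 11: wait(T3) -> count=1 queue=[] holders={T2,T3,T5}
Step 12: signal(T2) -> count=2 queue=[] holders={T3,T5}
Step 13: wait(T2) -> count=1 queue=[] holders={T2,T3,T5}
Final holders: {T2,T3,T5} -> T3 in holders

Answer: yes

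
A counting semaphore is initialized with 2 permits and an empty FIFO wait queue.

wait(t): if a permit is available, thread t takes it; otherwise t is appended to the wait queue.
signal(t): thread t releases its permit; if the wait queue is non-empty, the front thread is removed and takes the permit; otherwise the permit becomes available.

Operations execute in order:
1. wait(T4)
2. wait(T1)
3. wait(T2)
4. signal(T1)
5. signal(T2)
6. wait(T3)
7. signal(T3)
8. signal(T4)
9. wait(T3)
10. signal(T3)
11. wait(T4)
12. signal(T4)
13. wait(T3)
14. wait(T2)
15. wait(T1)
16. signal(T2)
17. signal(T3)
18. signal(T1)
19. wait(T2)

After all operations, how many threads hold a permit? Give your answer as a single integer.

Answer: 1

Derivation:
Step 1: wait(T4) -> count=1 queue=[] holders={T4}
Step 2: wait(T1) -> count=0 queue=[] holders={T1,T4}
Step 3: wait(T2) -> count=0 queue=[T2] holders={T1,T4}
Step 4: signal(T1) -> count=0 queue=[] holders={T2,T4}
Step 5: signal(T2) -> count=1 queue=[] holders={T4}
Step 6: wait(T3) -> count=0 queue=[] holders={T3,T4}
Step 7: signal(T3) -> count=1 queue=[] holders={T4}
Step 8: signal(T4) -> count=2 queue=[] holders={none}
Step 9: wait(T3) -> count=1 queue=[] holders={T3}
Step 10: signal(T3) -> count=2 queue=[] holders={none}
Step 11: wait(T4) -> count=1 queue=[] holders={T4}
Step 12: signal(T4) -> count=2 queue=[] holders={none}
Step 13: wait(T3) -> count=1 queue=[] holders={T3}
Step 14: wait(T2) -> count=0 queue=[] holders={T2,T3}
Step 15: wait(T1) -> count=0 queue=[T1] holders={T2,T3}
Step 16: signal(T2) -> count=0 queue=[] holders={T1,T3}
Step 17: signal(T3) -> count=1 queue=[] holders={T1}
Step 18: signal(T1) -> count=2 queue=[] holders={none}
Step 19: wait(T2) -> count=1 queue=[] holders={T2}
Final holders: {T2} -> 1 thread(s)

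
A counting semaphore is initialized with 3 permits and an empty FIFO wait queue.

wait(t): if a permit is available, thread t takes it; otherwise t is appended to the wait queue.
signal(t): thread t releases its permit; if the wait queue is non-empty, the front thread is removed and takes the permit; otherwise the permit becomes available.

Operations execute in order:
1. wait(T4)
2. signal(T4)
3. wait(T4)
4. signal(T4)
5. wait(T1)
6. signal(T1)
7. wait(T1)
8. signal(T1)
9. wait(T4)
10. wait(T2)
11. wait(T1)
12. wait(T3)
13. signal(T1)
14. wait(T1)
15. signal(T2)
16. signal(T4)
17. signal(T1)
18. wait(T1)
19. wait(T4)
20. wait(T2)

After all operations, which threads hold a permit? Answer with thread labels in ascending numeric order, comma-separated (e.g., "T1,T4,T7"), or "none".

Answer: T1,T3,T4

Derivation:
Step 1: wait(T4) -> count=2 queue=[] holders={T4}
Step 2: signal(T4) -> count=3 queue=[] holders={none}
Step 3: wait(T4) -> count=2 queue=[] holders={T4}
Step 4: signal(T4) -> count=3 queue=[] holders={none}
Step 5: wait(T1) -> count=2 queue=[] holders={T1}
Step 6: signal(T1) -> count=3 queue=[] holders={none}
Step 7: wait(T1) -> count=2 queue=[] holders={T1}
Step 8: signal(T1) -> count=3 queue=[] holders={none}
Step 9: wait(T4) -> count=2 queue=[] holders={T4}
Step 10: wait(T2) -> count=1 queue=[] holders={T2,T4}
Step 11: wait(T1) -> count=0 queue=[] holders={T1,T2,T4}
Step 12: wait(T3) -> count=0 queue=[T3] holders={T1,T2,T4}
Step 13: signal(T1) -> count=0 queue=[] holders={T2,T3,T4}
Step 14: wait(T1) -> count=0 queue=[T1] holders={T2,T3,T4}
Step 15: signal(T2) -> count=0 queue=[] holders={T1,T3,T4}
Step 16: signal(T4) -> count=1 queue=[] holders={T1,T3}
Step 17: signal(T1) -> count=2 queue=[] holders={T3}
Step 18: wait(T1) -> count=1 queue=[] holders={T1,T3}
Step 19: wait(T4) -> count=0 queue=[] holders={T1,T3,T4}
Step 20: wait(T2) -> count=0 queue=[T2] holders={T1,T3,T4}
Final holders: T1,T3,T4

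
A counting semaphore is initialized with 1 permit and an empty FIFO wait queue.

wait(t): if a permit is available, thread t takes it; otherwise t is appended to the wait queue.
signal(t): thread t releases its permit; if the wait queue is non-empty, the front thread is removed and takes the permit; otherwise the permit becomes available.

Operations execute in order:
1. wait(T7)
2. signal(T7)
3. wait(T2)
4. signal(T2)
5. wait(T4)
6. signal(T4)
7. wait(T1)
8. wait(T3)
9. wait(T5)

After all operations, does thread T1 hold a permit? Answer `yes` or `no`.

Step 1: wait(T7) -> count=0 queue=[] holders={T7}
Step 2: signal(T7) -> count=1 queue=[] holders={none}
Step 3: wait(T2) -> count=0 queue=[] holders={T2}
Step 4: signal(T2) -> count=1 queue=[] holders={none}
Step 5: wait(T4) -> count=0 queue=[] holders={T4}
Step 6: signal(T4) -> count=1 queue=[] holders={none}
Step 7: wait(T1) -> count=0 queue=[] holders={T1}
Step 8: wait(T3) -> count=0 queue=[T3] holders={T1}
Step 9: wait(T5) -> count=0 queue=[T3,T5] holders={T1}
Final holders: {T1} -> T1 in holders

Answer: yes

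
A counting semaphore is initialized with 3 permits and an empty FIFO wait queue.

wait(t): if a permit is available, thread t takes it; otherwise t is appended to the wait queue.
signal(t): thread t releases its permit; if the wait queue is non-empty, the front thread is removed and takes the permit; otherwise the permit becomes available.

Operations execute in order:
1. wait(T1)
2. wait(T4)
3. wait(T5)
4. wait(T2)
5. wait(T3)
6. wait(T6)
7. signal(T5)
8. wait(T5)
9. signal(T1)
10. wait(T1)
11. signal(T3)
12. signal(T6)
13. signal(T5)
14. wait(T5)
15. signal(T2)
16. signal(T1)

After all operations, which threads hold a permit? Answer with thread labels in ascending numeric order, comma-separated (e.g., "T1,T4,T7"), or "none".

Step 1: wait(T1) -> count=2 queue=[] holders={T1}
Step 2: wait(T4) -> count=1 queue=[] holders={T1,T4}
Step 3: wait(T5) -> count=0 queue=[] holders={T1,T4,T5}
Step 4: wait(T2) -> count=0 queue=[T2] holders={T1,T4,T5}
Step 5: wait(T3) -> count=0 queue=[T2,T3] holders={T1,T4,T5}
Step 6: wait(T6) -> count=0 queue=[T2,T3,T6] holders={T1,T4,T5}
Step 7: signal(T5) -> count=0 queue=[T3,T6] holders={T1,T2,T4}
Step 8: wait(T5) -> count=0 queue=[T3,T6,T5] holders={T1,T2,T4}
Step 9: signal(T1) -> count=0 queue=[T6,T5] holders={T2,T3,T4}
Step 10: wait(T1) -> count=0 queue=[T6,T5,T1] holders={T2,T3,T4}
Step 11: signal(T3) -> count=0 queue=[T5,T1] holders={T2,T4,T6}
Step 12: signal(T6) -> count=0 queue=[T1] holders={T2,T4,T5}
Step 13: signal(T5) -> count=0 queue=[] holders={T1,T2,T4}
Step 14: wait(T5) -> count=0 queue=[T5] holders={T1,T2,T4}
Step 15: signal(T2) -> count=0 queue=[] holders={T1,T4,T5}
Step 16: signal(T1) -> count=1 queue=[] holders={T4,T5}
Final holders: T4,T5

Answer: T4,T5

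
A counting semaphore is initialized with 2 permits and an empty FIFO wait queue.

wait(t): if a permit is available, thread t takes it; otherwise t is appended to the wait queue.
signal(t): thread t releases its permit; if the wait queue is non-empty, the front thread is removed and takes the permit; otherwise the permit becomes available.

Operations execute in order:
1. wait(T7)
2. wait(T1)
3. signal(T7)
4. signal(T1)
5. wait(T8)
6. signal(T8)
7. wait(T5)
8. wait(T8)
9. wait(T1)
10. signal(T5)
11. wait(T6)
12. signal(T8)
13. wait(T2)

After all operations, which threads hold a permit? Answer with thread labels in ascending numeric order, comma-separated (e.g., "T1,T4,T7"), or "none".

Step 1: wait(T7) -> count=1 queue=[] holders={T7}
Step 2: wait(T1) -> count=0 queue=[] holders={T1,T7}
Step 3: signal(T7) -> count=1 queue=[] holders={T1}
Step 4: signal(T1) -> count=2 queue=[] holders={none}
Step 5: wait(T8) -> count=1 queue=[] holders={T8}
Step 6: signal(T8) -> count=2 queue=[] holders={none}
Step 7: wait(T5) -> count=1 queue=[] holders={T5}
Step 8: wait(T8) -> count=0 queue=[] holders={T5,T8}
Step 9: wait(T1) -> count=0 queue=[T1] holders={T5,T8}
Step 10: signal(T5) -> count=0 queue=[] holders={T1,T8}
Step 11: wait(T6) -> count=0 queue=[T6] holders={T1,T8}
Step 12: signal(T8) -> count=0 queue=[] holders={T1,T6}
Step 13: wait(T2) -> count=0 queue=[T2] holders={T1,T6}
Final holders: T1,T6

Answer: T1,T6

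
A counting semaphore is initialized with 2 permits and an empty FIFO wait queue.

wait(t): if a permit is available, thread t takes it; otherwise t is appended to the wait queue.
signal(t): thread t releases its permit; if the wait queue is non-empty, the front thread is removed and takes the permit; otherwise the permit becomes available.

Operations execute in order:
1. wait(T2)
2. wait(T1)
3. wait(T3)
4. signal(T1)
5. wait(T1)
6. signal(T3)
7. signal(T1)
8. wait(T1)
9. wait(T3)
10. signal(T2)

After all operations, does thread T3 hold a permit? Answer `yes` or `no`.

Step 1: wait(T2) -> count=1 queue=[] holders={T2}
Step 2: wait(T1) -> count=0 queue=[] holders={T1,T2}
Step 3: wait(T3) -> count=0 queue=[T3] holders={T1,T2}
Step 4: signal(T1) -> count=0 queue=[] holders={T2,T3}
Step 5: wait(T1) -> count=0 queue=[T1] holders={T2,T3}
Step 6: signal(T3) -> count=0 queue=[] holders={T1,T2}
Step 7: signal(T1) -> count=1 queue=[] holders={T2}
Step 8: wait(T1) -> count=0 queue=[] holders={T1,T2}
Step 9: wait(T3) -> count=0 queue=[T3] holders={T1,T2}
Step 10: signal(T2) -> count=0 queue=[] holders={T1,T3}
Final holders: {T1,T3} -> T3 in holders

Answer: yes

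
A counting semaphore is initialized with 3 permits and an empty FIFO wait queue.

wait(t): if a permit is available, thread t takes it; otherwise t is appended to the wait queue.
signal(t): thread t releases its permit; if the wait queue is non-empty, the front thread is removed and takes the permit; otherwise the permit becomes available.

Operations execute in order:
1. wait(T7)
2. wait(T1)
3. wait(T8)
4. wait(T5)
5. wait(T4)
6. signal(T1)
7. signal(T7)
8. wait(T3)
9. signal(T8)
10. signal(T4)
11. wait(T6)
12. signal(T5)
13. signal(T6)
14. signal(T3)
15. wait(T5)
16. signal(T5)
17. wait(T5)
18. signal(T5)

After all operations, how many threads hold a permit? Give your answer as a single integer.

Answer: 0

Derivation:
Step 1: wait(T7) -> count=2 queue=[] holders={T7}
Step 2: wait(T1) -> count=1 queue=[] holders={T1,T7}
Step 3: wait(T8) -> count=0 queue=[] holders={T1,T7,T8}
Step 4: wait(T5) -> count=0 queue=[T5] holders={T1,T7,T8}
Step 5: wait(T4) -> count=0 queue=[T5,T4] holders={T1,T7,T8}
Step 6: signal(T1) -> count=0 queue=[T4] holders={T5,T7,T8}
Step 7: signal(T7) -> count=0 queue=[] holders={T4,T5,T8}
Step 8: wait(T3) -> count=0 queue=[T3] holders={T4,T5,T8}
Step 9: signal(T8) -> count=0 queue=[] holders={T3,T4,T5}
Step 10: signal(T4) -> count=1 queue=[] holders={T3,T5}
Step 11: wait(T6) -> count=0 queue=[] holders={T3,T5,T6}
Step 12: signal(T5) -> count=1 queue=[] holders={T3,T6}
Step 13: signal(T6) -> count=2 queue=[] holders={T3}
Step 14: signal(T3) -> count=3 queue=[] holders={none}
Step 15: wait(T5) -> count=2 queue=[] holders={T5}
Step 16: signal(T5) -> count=3 queue=[] holders={none}
Step 17: wait(T5) -> count=2 queue=[] holders={T5}
Step 18: signal(T5) -> count=3 queue=[] holders={none}
Final holders: {none} -> 0 thread(s)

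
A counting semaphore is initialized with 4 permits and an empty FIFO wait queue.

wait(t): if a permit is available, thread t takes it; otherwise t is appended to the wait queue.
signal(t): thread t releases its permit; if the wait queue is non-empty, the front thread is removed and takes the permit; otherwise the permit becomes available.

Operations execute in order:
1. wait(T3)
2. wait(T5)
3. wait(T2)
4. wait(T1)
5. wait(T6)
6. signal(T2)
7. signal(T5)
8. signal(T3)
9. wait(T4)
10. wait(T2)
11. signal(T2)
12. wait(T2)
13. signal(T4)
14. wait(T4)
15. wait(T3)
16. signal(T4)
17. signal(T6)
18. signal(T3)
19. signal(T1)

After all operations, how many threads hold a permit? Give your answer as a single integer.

Step 1: wait(T3) -> count=3 queue=[] holders={T3}
Step 2: wait(T5) -> count=2 queue=[] holders={T3,T5}
Step 3: wait(T2) -> count=1 queue=[] holders={T2,T3,T5}
Step 4: wait(T1) -> count=0 queue=[] holders={T1,T2,T3,T5}
Step 5: wait(T6) -> count=0 queue=[T6] holders={T1,T2,T3,T5}
Step 6: signal(T2) -> count=0 queue=[] holders={T1,T3,T5,T6}
Step 7: signal(T5) -> count=1 queue=[] holders={T1,T3,T6}
Step 8: signal(T3) -> count=2 queue=[] holders={T1,T6}
Step 9: wait(T4) -> count=1 queue=[] holders={T1,T4,T6}
Step 10: wait(T2) -> count=0 queue=[] holders={T1,T2,T4,T6}
Step 11: signal(T2) -> count=1 queue=[] holders={T1,T4,T6}
Step 12: wait(T2) -> count=0 queue=[] holders={T1,T2,T4,T6}
Step 13: signal(T4) -> count=1 queue=[] holders={T1,T2,T6}
Step 14: wait(T4) -> count=0 queue=[] holders={T1,T2,T4,T6}
Step 15: wait(T3) -> count=0 queue=[T3] holders={T1,T2,T4,T6}
Step 16: signal(T4) -> count=0 queue=[] holders={T1,T2,T3,T6}
Step 17: signal(T6) -> count=1 queue=[] holders={T1,T2,T3}
Step 18: signal(T3) -> count=2 queue=[] holders={T1,T2}
Step 19: signal(T1) -> count=3 queue=[] holders={T2}
Final holders: {T2} -> 1 thread(s)

Answer: 1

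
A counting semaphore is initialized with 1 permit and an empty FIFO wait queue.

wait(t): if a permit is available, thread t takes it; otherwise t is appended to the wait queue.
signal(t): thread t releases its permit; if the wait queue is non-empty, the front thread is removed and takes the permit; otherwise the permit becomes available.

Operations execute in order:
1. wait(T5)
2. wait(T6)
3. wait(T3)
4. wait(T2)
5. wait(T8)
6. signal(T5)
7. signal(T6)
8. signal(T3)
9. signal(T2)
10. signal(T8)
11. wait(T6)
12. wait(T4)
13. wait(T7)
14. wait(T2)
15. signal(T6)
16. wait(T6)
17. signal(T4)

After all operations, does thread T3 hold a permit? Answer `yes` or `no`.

Answer: no

Derivation:
Step 1: wait(T5) -> count=0 queue=[] holders={T5}
Step 2: wait(T6) -> count=0 queue=[T6] holders={T5}
Step 3: wait(T3) -> count=0 queue=[T6,T3] holders={T5}
Step 4: wait(T2) -> count=0 queue=[T6,T3,T2] holders={T5}
Step 5: wait(T8) -> count=0 queue=[T6,T3,T2,T8] holders={T5}
Step 6: signal(T5) -> count=0 queue=[T3,T2,T8] holders={T6}
Step 7: signal(T6) -> count=0 queue=[T2,T8] holders={T3}
Step 8: signal(T3) -> count=0 queue=[T8] holders={T2}
Step 9: signal(T2) -> count=0 queue=[] holders={T8}
Step 10: signal(T8) -> count=1 queue=[] holders={none}
Step 11: wait(T6) -> count=0 queue=[] holders={T6}
Step 12: wait(T4) -> count=0 queue=[T4] holders={T6}
Step 13: wait(T7) -> count=0 queue=[T4,T7] holders={T6}
Step 14: wait(T2) -> count=0 queue=[T4,T7,T2] holders={T6}
Step 15: signal(T6) -> count=0 queue=[T7,T2] holders={T4}
Step 16: wait(T6) -> count=0 queue=[T7,T2,T6] holders={T4}
Step 17: signal(T4) -> count=0 queue=[T2,T6] holders={T7}
Final holders: {T7} -> T3 not in holders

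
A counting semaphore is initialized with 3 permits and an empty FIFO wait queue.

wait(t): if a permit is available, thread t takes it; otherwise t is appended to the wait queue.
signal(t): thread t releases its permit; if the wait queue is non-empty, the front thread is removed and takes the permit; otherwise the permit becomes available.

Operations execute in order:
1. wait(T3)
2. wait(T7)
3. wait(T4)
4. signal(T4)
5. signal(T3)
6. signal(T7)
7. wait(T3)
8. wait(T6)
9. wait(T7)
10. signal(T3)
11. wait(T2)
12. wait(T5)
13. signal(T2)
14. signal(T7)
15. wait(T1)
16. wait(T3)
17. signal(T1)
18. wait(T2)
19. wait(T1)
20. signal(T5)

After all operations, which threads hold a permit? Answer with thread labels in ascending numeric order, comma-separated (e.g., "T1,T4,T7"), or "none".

Answer: T2,T3,T6

Derivation:
Step 1: wait(T3) -> count=2 queue=[] holders={T3}
Step 2: wait(T7) -> count=1 queue=[] holders={T3,T7}
Step 3: wait(T4) -> count=0 queue=[] holders={T3,T4,T7}
Step 4: signal(T4) -> count=1 queue=[] holders={T3,T7}
Step 5: signal(T3) -> count=2 queue=[] holders={T7}
Step 6: signal(T7) -> count=3 queue=[] holders={none}
Step 7: wait(T3) -> count=2 queue=[] holders={T3}
Step 8: wait(T6) -> count=1 queue=[] holders={T3,T6}
Step 9: wait(T7) -> count=0 queue=[] holders={T3,T6,T7}
Step 10: signal(T3) -> count=1 queue=[] holders={T6,T7}
Step 11: wait(T2) -> count=0 queue=[] holders={T2,T6,T7}
Step 12: wait(T5) -> count=0 queue=[T5] holders={T2,T6,T7}
Step 13: signal(T2) -> count=0 queue=[] holders={T5,T6,T7}
Step 14: signal(T7) -> count=1 queue=[] holders={T5,T6}
Step 15: wait(T1) -> count=0 queue=[] holders={T1,T5,T6}
Step 16: wait(T3) -> count=0 queue=[T3] holders={T1,T5,T6}
Step 17: signal(T1) -> count=0 queue=[] holders={T3,T5,T6}
Step 18: wait(T2) -> count=0 queue=[T2] holders={T3,T5,T6}
Step 19: wait(T1) -> count=0 queue=[T2,T1] holders={T3,T5,T6}
Step 20: signal(T5) -> count=0 queue=[T1] holders={T2,T3,T6}
Final holders: T2,T3,T6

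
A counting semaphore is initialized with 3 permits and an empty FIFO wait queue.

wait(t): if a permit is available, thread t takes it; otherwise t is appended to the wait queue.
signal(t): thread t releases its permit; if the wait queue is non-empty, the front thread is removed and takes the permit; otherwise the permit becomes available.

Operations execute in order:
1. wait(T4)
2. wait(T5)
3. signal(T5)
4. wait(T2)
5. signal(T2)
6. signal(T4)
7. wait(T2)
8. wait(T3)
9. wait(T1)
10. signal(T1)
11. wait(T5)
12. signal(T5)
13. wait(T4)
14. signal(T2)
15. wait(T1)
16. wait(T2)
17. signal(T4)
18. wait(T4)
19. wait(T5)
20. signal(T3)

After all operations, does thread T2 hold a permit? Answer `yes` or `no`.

Answer: yes

Derivation:
Step 1: wait(T4) -> count=2 queue=[] holders={T4}
Step 2: wait(T5) -> count=1 queue=[] holders={T4,T5}
Step 3: signal(T5) -> count=2 queue=[] holders={T4}
Step 4: wait(T2) -> count=1 queue=[] holders={T2,T4}
Step 5: signal(T2) -> count=2 queue=[] holders={T4}
Step 6: signal(T4) -> count=3 queue=[] holders={none}
Step 7: wait(T2) -> count=2 queue=[] holders={T2}
Step 8: wait(T3) -> count=1 queue=[] holders={T2,T3}
Step 9: wait(T1) -> count=0 queue=[] holders={T1,T2,T3}
Step 10: signal(T1) -> count=1 queue=[] holders={T2,T3}
Step 11: wait(T5) -> count=0 queue=[] holders={T2,T3,T5}
Step 12: signal(T5) -> count=1 queue=[] holders={T2,T3}
Step 13: wait(T4) -> count=0 queue=[] holders={T2,T3,T4}
Step 14: signal(T2) -> count=1 queue=[] holders={T3,T4}
Step 15: wait(T1) -> count=0 queue=[] holders={T1,T3,T4}
Step 16: wait(T2) -> count=0 queue=[T2] holders={T1,T3,T4}
Step 17: signal(T4) -> count=0 queue=[] holders={T1,T2,T3}
Step 18: wait(T4) -> count=0 queue=[T4] holders={T1,T2,T3}
Step 19: wait(T5) -> count=0 queue=[T4,T5] holders={T1,T2,T3}
Step 20: signal(T3) -> count=0 queue=[T5] holders={T1,T2,T4}
Final holders: {T1,T2,T4} -> T2 in holders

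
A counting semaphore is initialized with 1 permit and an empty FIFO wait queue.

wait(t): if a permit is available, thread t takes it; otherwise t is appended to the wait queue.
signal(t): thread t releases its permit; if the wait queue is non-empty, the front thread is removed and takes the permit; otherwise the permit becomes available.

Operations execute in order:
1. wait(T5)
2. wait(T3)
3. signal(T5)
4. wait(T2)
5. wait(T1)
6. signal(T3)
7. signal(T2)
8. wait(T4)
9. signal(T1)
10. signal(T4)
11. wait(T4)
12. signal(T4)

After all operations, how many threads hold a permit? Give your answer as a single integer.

Step 1: wait(T5) -> count=0 queue=[] holders={T5}
Step 2: wait(T3) -> count=0 queue=[T3] holders={T5}
Step 3: signal(T5) -> count=0 queue=[] holders={T3}
Step 4: wait(T2) -> count=0 queue=[T2] holders={T3}
Step 5: wait(T1) -> count=0 queue=[T2,T1] holders={T3}
Step 6: signal(T3) -> count=0 queue=[T1] holders={T2}
Step 7: signal(T2) -> count=0 queue=[] holders={T1}
Step 8: wait(T4) -> count=0 queue=[T4] holders={T1}
Step 9: signal(T1) -> count=0 queue=[] holders={T4}
Step 10: signal(T4) -> count=1 queue=[] holders={none}
Step 11: wait(T4) -> count=0 queue=[] holders={T4}
Step 12: signal(T4) -> count=1 queue=[] holders={none}
Final holders: {none} -> 0 thread(s)

Answer: 0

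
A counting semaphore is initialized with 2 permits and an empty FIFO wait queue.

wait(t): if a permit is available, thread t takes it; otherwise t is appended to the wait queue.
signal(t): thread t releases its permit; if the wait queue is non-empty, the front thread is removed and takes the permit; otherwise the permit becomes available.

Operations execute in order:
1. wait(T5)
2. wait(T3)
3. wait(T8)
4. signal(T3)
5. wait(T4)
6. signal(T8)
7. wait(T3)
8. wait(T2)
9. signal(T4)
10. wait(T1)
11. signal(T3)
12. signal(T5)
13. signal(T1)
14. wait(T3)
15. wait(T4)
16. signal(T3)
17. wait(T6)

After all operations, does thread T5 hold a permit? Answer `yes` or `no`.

Answer: no

Derivation:
Step 1: wait(T5) -> count=1 queue=[] holders={T5}
Step 2: wait(T3) -> count=0 queue=[] holders={T3,T5}
Step 3: wait(T8) -> count=0 queue=[T8] holders={T3,T5}
Step 4: signal(T3) -> count=0 queue=[] holders={T5,T8}
Step 5: wait(T4) -> count=0 queue=[T4] holders={T5,T8}
Step 6: signal(T8) -> count=0 queue=[] holders={T4,T5}
Step 7: wait(T3) -> count=0 queue=[T3] holders={T4,T5}
Step 8: wait(T2) -> count=0 queue=[T3,T2] holders={T4,T5}
Step 9: signal(T4) -> count=0 queue=[T2] holders={T3,T5}
Step 10: wait(T1) -> count=0 queue=[T2,T1] holders={T3,T5}
Step 11: signal(T3) -> count=0 queue=[T1] holders={T2,T5}
Step 12: signal(T5) -> count=0 queue=[] holders={T1,T2}
Step 13: signal(T1) -> count=1 queue=[] holders={T2}
Step 14: wait(T3) -> count=0 queue=[] holders={T2,T3}
Step 15: wait(T4) -> count=0 queue=[T4] holders={T2,T3}
Step 16: signal(T3) -> count=0 queue=[] holders={T2,T4}
Step 17: wait(T6) -> count=0 queue=[T6] holders={T2,T4}
Final holders: {T2,T4} -> T5 not in holders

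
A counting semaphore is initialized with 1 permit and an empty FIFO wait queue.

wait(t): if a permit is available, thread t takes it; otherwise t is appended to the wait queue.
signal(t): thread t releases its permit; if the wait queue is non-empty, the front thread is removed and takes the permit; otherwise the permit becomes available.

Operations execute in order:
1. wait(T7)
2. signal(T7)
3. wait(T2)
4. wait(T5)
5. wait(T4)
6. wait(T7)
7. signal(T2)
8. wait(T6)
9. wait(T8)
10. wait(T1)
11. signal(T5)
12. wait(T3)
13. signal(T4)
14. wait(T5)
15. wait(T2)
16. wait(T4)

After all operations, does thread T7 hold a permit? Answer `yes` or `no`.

Answer: yes

Derivation:
Step 1: wait(T7) -> count=0 queue=[] holders={T7}
Step 2: signal(T7) -> count=1 queue=[] holders={none}
Step 3: wait(T2) -> count=0 queue=[] holders={T2}
Step 4: wait(T5) -> count=0 queue=[T5] holders={T2}
Step 5: wait(T4) -> count=0 queue=[T5,T4] holders={T2}
Step 6: wait(T7) -> count=0 queue=[T5,T4,T7] holders={T2}
Step 7: signal(T2) -> count=0 queue=[T4,T7] holders={T5}
Step 8: wait(T6) -> count=0 queue=[T4,T7,T6] holders={T5}
Step 9: wait(T8) -> count=0 queue=[T4,T7,T6,T8] holders={T5}
Step 10: wait(T1) -> count=0 queue=[T4,T7,T6,T8,T1] holders={T5}
Step 11: signal(T5) -> count=0 queue=[T7,T6,T8,T1] holders={T4}
Step 12: wait(T3) -> count=0 queue=[T7,T6,T8,T1,T3] holders={T4}
Step 13: signal(T4) -> count=0 queue=[T6,T8,T1,T3] holders={T7}
Step 14: wait(T5) -> count=0 queue=[T6,T8,T1,T3,T5] holders={T7}
Step 15: wait(T2) -> count=0 queue=[T6,T8,T1,T3,T5,T2] holders={T7}
Step 16: wait(T4) -> count=0 queue=[T6,T8,T1,T3,T5,T2,T4] holders={T7}
Final holders: {T7} -> T7 in holders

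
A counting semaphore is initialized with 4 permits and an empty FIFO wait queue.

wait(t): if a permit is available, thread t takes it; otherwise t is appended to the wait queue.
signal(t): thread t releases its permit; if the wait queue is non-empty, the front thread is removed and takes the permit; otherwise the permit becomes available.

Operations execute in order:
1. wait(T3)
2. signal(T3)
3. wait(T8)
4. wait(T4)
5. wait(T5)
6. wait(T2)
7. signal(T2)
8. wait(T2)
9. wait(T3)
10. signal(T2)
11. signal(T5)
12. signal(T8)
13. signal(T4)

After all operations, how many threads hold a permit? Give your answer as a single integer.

Answer: 1

Derivation:
Step 1: wait(T3) -> count=3 queue=[] holders={T3}
Step 2: signal(T3) -> count=4 queue=[] holders={none}
Step 3: wait(T8) -> count=3 queue=[] holders={T8}
Step 4: wait(T4) -> count=2 queue=[] holders={T4,T8}
Step 5: wait(T5) -> count=1 queue=[] holders={T4,T5,T8}
Step 6: wait(T2) -> count=0 queue=[] holders={T2,T4,T5,T8}
Step 7: signal(T2) -> count=1 queue=[] holders={T4,T5,T8}
Step 8: wait(T2) -> count=0 queue=[] holders={T2,T4,T5,T8}
Step 9: wait(T3) -> count=0 queue=[T3] holders={T2,T4,T5,T8}
Step 10: signal(T2) -> count=0 queue=[] holders={T3,T4,T5,T8}
Step 11: signal(T5) -> count=1 queue=[] holders={T3,T4,T8}
Step 12: signal(T8) -> count=2 queue=[] holders={T3,T4}
Step 13: signal(T4) -> count=3 queue=[] holders={T3}
Final holders: {T3} -> 1 thread(s)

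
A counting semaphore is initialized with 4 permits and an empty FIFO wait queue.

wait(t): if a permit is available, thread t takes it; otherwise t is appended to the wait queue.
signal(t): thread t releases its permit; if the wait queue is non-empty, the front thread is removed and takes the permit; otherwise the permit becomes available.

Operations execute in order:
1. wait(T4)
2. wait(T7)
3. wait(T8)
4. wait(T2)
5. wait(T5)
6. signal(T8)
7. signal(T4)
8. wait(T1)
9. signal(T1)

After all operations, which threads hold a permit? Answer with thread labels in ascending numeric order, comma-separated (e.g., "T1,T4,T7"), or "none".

Step 1: wait(T4) -> count=3 queue=[] holders={T4}
Step 2: wait(T7) -> count=2 queue=[] holders={T4,T7}
Step 3: wait(T8) -> count=1 queue=[] holders={T4,T7,T8}
Step 4: wait(T2) -> count=0 queue=[] holders={T2,T4,T7,T8}
Step 5: wait(T5) -> count=0 queue=[T5] holders={T2,T4,T7,T8}
Step 6: signal(T8) -> count=0 queue=[] holders={T2,T4,T5,T7}
Step 7: signal(T4) -> count=1 queue=[] holders={T2,T5,T7}
Step 8: wait(T1) -> count=0 queue=[] holders={T1,T2,T5,T7}
Step 9: signal(T1) -> count=1 queue=[] holders={T2,T5,T7}
Final holders: T2,T5,T7

Answer: T2,T5,T7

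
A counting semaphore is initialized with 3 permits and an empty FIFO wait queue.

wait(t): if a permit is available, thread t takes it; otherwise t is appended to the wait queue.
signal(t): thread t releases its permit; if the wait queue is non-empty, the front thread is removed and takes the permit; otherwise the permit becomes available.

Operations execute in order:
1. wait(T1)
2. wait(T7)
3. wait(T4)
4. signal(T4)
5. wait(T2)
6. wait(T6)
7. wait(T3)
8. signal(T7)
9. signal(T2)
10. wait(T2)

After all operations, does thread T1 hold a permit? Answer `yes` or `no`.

Step 1: wait(T1) -> count=2 queue=[] holders={T1}
Step 2: wait(T7) -> count=1 queue=[] holders={T1,T7}
Step 3: wait(T4) -> count=0 queue=[] holders={T1,T4,T7}
Step 4: signal(T4) -> count=1 queue=[] holders={T1,T7}
Step 5: wait(T2) -> count=0 queue=[] holders={T1,T2,T7}
Step 6: wait(T6) -> count=0 queue=[T6] holders={T1,T2,T7}
Step 7: wait(T3) -> count=0 queue=[T6,T3] holders={T1,T2,T7}
Step 8: signal(T7) -> count=0 queue=[T3] holders={T1,T2,T6}
Step 9: signal(T2) -> count=0 queue=[] holders={T1,T3,T6}
Step 10: wait(T2) -> count=0 queue=[T2] holders={T1,T3,T6}
Final holders: {T1,T3,T6} -> T1 in holders

Answer: yes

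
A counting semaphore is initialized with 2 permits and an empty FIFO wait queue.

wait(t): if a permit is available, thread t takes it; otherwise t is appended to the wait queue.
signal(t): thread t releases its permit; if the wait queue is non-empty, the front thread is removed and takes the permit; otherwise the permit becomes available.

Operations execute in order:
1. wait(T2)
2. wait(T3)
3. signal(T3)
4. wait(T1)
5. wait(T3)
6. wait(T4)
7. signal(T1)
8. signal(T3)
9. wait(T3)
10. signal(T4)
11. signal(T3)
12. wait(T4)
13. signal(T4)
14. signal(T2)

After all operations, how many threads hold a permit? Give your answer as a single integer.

Answer: 0

Derivation:
Step 1: wait(T2) -> count=1 queue=[] holders={T2}
Step 2: wait(T3) -> count=0 queue=[] holders={T2,T3}
Step 3: signal(T3) -> count=1 queue=[] holders={T2}
Step 4: wait(T1) -> count=0 queue=[] holders={T1,T2}
Step 5: wait(T3) -> count=0 queue=[T3] holders={T1,T2}
Step 6: wait(T4) -> count=0 queue=[T3,T4] holders={T1,T2}
Step 7: signal(T1) -> count=0 queue=[T4] holders={T2,T3}
Step 8: signal(T3) -> count=0 queue=[] holders={T2,T4}
Step 9: wait(T3) -> count=0 queue=[T3] holders={T2,T4}
Step 10: signal(T4) -> count=0 queue=[] holders={T2,T3}
Step 11: signal(T3) -> count=1 queue=[] holders={T2}
Step 12: wait(T4) -> count=0 queue=[] holders={T2,T4}
Step 13: signal(T4) -> count=1 queue=[] holders={T2}
Step 14: signal(T2) -> count=2 queue=[] holders={none}
Final holders: {none} -> 0 thread(s)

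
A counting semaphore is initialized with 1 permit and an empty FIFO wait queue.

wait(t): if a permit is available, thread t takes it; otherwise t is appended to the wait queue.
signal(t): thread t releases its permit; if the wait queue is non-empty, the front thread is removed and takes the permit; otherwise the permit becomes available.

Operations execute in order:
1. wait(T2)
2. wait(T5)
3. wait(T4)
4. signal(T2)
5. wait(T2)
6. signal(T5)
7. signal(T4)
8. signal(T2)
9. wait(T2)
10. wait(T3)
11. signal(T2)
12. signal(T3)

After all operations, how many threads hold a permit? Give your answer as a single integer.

Answer: 0

Derivation:
Step 1: wait(T2) -> count=0 queue=[] holders={T2}
Step 2: wait(T5) -> count=0 queue=[T5] holders={T2}
Step 3: wait(T4) -> count=0 queue=[T5,T4] holders={T2}
Step 4: signal(T2) -> count=0 queue=[T4] holders={T5}
Step 5: wait(T2) -> count=0 queue=[T4,T2] holders={T5}
Step 6: signal(T5) -> count=0 queue=[T2] holders={T4}
Step 7: signal(T4) -> count=0 queue=[] holders={T2}
Step 8: signal(T2) -> count=1 queue=[] holders={none}
Step 9: wait(T2) -> count=0 queue=[] holders={T2}
Step 10: wait(T3) -> count=0 queue=[T3] holders={T2}
Step 11: signal(T2) -> count=0 queue=[] holders={T3}
Step 12: signal(T3) -> count=1 queue=[] holders={none}
Final holders: {none} -> 0 thread(s)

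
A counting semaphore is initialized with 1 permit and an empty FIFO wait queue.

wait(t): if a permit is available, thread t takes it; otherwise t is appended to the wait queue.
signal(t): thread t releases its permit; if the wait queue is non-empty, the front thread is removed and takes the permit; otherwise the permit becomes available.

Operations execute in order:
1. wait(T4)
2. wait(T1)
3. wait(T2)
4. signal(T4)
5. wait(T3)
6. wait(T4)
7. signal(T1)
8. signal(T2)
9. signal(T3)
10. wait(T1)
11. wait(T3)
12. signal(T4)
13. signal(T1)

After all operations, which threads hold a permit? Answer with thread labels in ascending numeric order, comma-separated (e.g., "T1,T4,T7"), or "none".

Answer: T3

Derivation:
Step 1: wait(T4) -> count=0 queue=[] holders={T4}
Step 2: wait(T1) -> count=0 queue=[T1] holders={T4}
Step 3: wait(T2) -> count=0 queue=[T1,T2] holders={T4}
Step 4: signal(T4) -> count=0 queue=[T2] holders={T1}
Step 5: wait(T3) -> count=0 queue=[T2,T3] holders={T1}
Step 6: wait(T4) -> count=0 queue=[T2,T3,T4] holders={T1}
Step 7: signal(T1) -> count=0 queue=[T3,T4] holders={T2}
Step 8: signal(T2) -> count=0 queue=[T4] holders={T3}
Step 9: signal(T3) -> count=0 queue=[] holders={T4}
Step 10: wait(T1) -> count=0 queue=[T1] holders={T4}
Step 11: wait(T3) -> count=0 queue=[T1,T3] holders={T4}
Step 12: signal(T4) -> count=0 queue=[T3] holders={T1}
Step 13: signal(T1) -> count=0 queue=[] holders={T3}
Final holders: T3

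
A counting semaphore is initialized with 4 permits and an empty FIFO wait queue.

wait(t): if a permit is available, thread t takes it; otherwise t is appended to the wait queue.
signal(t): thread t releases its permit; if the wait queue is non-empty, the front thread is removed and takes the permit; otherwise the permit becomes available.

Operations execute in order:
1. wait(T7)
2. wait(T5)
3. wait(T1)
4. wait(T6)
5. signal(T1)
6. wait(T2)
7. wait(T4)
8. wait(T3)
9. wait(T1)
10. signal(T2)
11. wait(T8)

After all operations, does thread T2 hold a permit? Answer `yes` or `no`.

Answer: no

Derivation:
Step 1: wait(T7) -> count=3 queue=[] holders={T7}
Step 2: wait(T5) -> count=2 queue=[] holders={T5,T7}
Step 3: wait(T1) -> count=1 queue=[] holders={T1,T5,T7}
Step 4: wait(T6) -> count=0 queue=[] holders={T1,T5,T6,T7}
Step 5: signal(T1) -> count=1 queue=[] holders={T5,T6,T7}
Step 6: wait(T2) -> count=0 queue=[] holders={T2,T5,T6,T7}
Step 7: wait(T4) -> count=0 queue=[T4] holders={T2,T5,T6,T7}
Step 8: wait(T3) -> count=0 queue=[T4,T3] holders={T2,T5,T6,T7}
Step 9: wait(T1) -> count=0 queue=[T4,T3,T1] holders={T2,T5,T6,T7}
Step 10: signal(T2) -> count=0 queue=[T3,T1] holders={T4,T5,T6,T7}
Step 11: wait(T8) -> count=0 queue=[T3,T1,T8] holders={T4,T5,T6,T7}
Final holders: {T4,T5,T6,T7} -> T2 not in holders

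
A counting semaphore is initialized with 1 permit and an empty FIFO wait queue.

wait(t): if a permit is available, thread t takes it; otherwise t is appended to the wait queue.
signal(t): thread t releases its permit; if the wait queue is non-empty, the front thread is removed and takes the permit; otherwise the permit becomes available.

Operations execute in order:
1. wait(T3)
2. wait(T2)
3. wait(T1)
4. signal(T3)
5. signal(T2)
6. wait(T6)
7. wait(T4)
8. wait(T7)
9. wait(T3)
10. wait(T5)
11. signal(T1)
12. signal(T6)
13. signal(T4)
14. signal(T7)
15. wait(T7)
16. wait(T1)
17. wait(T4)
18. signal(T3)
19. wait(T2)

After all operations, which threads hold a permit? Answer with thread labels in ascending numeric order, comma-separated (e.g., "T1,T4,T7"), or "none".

Answer: T5

Derivation:
Step 1: wait(T3) -> count=0 queue=[] holders={T3}
Step 2: wait(T2) -> count=0 queue=[T2] holders={T3}
Step 3: wait(T1) -> count=0 queue=[T2,T1] holders={T3}
Step 4: signal(T3) -> count=0 queue=[T1] holders={T2}
Step 5: signal(T2) -> count=0 queue=[] holders={T1}
Step 6: wait(T6) -> count=0 queue=[T6] holders={T1}
Step 7: wait(T4) -> count=0 queue=[T6,T4] holders={T1}
Step 8: wait(T7) -> count=0 queue=[T6,T4,T7] holders={T1}
Step 9: wait(T3) -> count=0 queue=[T6,T4,T7,T3] holders={T1}
Step 10: wait(T5) -> count=0 queue=[T6,T4,T7,T3,T5] holders={T1}
Step 11: signal(T1) -> count=0 queue=[T4,T7,T3,T5] holders={T6}
Step 12: signal(T6) -> count=0 queue=[T7,T3,T5] holders={T4}
Step 13: signal(T4) -> count=0 queue=[T3,T5] holders={T7}
Step 14: signal(T7) -> count=0 queue=[T5] holders={T3}
Step 15: wait(T7) -> count=0 queue=[T5,T7] holders={T3}
Step 16: wait(T1) -> count=0 queue=[T5,T7,T1] holders={T3}
Step 17: wait(T4) -> count=0 queue=[T5,T7,T1,T4] holders={T3}
Step 18: signal(T3) -> count=0 queue=[T7,T1,T4] holders={T5}
Step 19: wait(T2) -> count=0 queue=[T7,T1,T4,T2] holders={T5}
Final holders: T5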